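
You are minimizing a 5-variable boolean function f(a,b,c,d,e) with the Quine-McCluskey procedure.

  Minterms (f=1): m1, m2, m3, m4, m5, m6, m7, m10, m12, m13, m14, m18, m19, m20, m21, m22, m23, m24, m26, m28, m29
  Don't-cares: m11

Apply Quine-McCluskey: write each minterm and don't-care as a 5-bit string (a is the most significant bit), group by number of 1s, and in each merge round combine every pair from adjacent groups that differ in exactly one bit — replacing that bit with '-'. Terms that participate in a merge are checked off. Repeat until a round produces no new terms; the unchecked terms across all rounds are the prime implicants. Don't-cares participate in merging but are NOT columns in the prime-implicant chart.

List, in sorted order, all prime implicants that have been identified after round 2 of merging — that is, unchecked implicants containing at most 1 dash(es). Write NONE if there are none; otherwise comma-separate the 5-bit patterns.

11-00, 110-0

size-2^0 implicants → 00001(✓)  00010(✓)  00011(✓)  00100(✓)  00101(✓)  00110(✓)  00111(✓)  01010(✓)  01011(✓)  01100(✓)  01101(✓)  01110(✓)  10010(✓)  10011(✓)  10100(✓)  10101(✓)  10110(✓)  10111(✓)  11000(✓)  11010(✓)  11100(✓)  11101(✓)
size-2^1 implicants → -0010(✓)  -0011(✓)  -0100(✓)  -0101(✓)  -0110(✓)  -0111(✓)  -1010(✓)  -1100(✓)  -1101(✓)  0-010(✓)  0-011(✓)  0-100(✓)  0-101(✓)  0-110(✓)  00-01(✓)  00-10(✓)  00-11(✓)  000-1(✓)  0001-(✓)  001-0(✓)  001-1(✓)  0010-(✓)  0011-(✓)  01-10(✓)  0101-(✓)  011-0(✓)  0110-(✓)  1-010(✓)  1-100(✓)  1-101(✓)  10-10(✓)  10-11(✓)  1001-(✓)  101-0(✓)  101-1(✓)  1010-(✓)  1011-(✓)  11-00  110-0  1110-(✓)
size-2^2 implicants → --010  --100(✓)  --101(✓)  -0-10(✓)  -0-11(✓)  -001-(✓)  -01-0(✓)  -01-1(✓)  -010-(✓)  -011-(✓)  -110-(✓)  0--10  0-01-  0-1-0  0-10-(✓)  00--1  00-1-(✓)  001--(✓)  1-10-(✓)  10-1-(✓)  101--(✓)
size-2^3 implicants → --10-  -0-1-  -01--
Unchecked terms (primes): --010, --10-, -0-1-, -01--, 0--10, 0-01-, 0-1-0, 00--1, 11-00, 110-0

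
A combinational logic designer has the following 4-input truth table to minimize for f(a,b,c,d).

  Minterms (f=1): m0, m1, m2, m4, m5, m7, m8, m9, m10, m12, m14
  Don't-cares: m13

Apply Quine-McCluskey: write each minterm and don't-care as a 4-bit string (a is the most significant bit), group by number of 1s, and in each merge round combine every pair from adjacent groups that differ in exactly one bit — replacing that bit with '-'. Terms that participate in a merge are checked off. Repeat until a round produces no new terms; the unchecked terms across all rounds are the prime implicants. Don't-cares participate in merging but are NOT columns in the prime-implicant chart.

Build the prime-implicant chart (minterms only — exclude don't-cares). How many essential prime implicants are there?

Round 0: 0000✓ 0001✓ 0010✓ 0100✓ 0101✓ 0111✓ 1000✓ 1001✓ 1010✓ 1100✓ 1101✓ 1110✓
Round 1: -000✓ -001✓ -010✓ -100✓ -101✓ 0-00✓ 0-01✓ 00-0✓ 000-✓ 01-1 010-✓ 1-00✓ 1-01✓ 1-10✓ 10-0✓ 100-✓ 11-0✓ 110-✓
Round 2: --00✓ --01✓ -0-0 -00-✓ -10-✓ 0-0-✓ 1--0 1-0-✓
Round 3: --0-
PIs = {--0-, -0-0, 01-1, 1--0}
Coverage chart:
  m0: --0-,-0-0
  m1: --0- ←essential
  m2: -0-0 ←essential
  m4: --0- ←essential
  m5: --0-,01-1
  m7: 01-1 ←essential
  m8: --0-,-0-0,1--0
  m9: --0- ←essential
  m10: -0-0,1--0
  m12: --0-,1--0
  m14: 1--0 ←essential
Essential: --0-, -0-0, 01-1, 1--0

4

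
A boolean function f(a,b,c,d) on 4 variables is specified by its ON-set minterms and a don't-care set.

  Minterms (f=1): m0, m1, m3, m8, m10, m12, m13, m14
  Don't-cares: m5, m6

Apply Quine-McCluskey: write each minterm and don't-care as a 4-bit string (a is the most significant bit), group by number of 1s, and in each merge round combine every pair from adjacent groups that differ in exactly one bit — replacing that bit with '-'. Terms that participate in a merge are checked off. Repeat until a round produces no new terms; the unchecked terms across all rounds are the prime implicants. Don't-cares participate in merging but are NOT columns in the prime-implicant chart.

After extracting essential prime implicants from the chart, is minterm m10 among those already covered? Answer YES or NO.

[col 0] 0000*, 0001*, 0011*, 0101*, 0110*, 1000*, 1010*, 1100*, 1101*, 1110*
[col 1] -000, -101, -110, 0-01, 00-1, 000-, 1-00*, 1-10*, 10-0*, 11-0*, 110-
[col 2] 1--0
Prime implicants: -000, -101, -110, 0-01, 00-1, 000-, 1--0, 110-
PI chart (minterm → PIs covering it):
  0 | -000,000-
  1 | 0-01,00-1,000-
  3 | 00-1  (sole → essential)
  8 | -000,1--0
  10 | 1--0  (sole → essential)
  12 | 1--0,110-
  13 | -101,110-
  14 | -110,1--0
Essential prime implicants: 00-1, 1--0

YES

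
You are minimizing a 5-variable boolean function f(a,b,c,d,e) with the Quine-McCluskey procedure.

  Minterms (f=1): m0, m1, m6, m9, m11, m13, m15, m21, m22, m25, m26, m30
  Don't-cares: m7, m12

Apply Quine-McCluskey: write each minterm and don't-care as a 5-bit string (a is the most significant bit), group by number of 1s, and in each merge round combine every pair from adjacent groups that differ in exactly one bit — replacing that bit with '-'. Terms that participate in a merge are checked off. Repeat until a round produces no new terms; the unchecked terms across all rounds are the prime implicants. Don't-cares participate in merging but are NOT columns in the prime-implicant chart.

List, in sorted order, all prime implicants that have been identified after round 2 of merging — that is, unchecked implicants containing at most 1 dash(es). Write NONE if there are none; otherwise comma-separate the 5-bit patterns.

-0110, -1001, 0-001, 0-111, 0000-, 0011-, 0110-, 1-110, 10101, 11-10

Round 0: 00000✓ 00001✓ 00110✓ 00111✓ 01001✓ 01011✓ 01100✓ 01101✓ 01111✓ 10101 10110✓ 11001✓ 11010✓ 11110✓
Round 1: -0110 -1001 0-001 0-111 0000- 0011- 01-01✓ 01-11✓ 010-1✓ 011-1✓ 0110- 1-110 11-10
Round 2: 01--1
PIs = {-0110, -1001, 0-001, 0-111, 0000-, 0011-, 01--1, 0110-, 1-110, 10101, 11-10}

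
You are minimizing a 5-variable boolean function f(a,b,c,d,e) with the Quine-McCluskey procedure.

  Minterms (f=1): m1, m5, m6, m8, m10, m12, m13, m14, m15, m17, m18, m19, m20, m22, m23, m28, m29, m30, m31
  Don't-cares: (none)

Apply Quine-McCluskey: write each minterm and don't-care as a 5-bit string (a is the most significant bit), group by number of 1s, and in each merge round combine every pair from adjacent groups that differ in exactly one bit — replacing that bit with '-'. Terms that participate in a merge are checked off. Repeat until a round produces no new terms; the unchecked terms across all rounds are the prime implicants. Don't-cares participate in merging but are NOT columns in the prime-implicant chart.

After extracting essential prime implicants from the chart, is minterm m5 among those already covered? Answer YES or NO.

[col 0] 00001*, 00101*, 00110*, 01000*, 01010*, 01100*, 01101*, 01110*, 01111*, 10001*, 10010*, 10011*, 10100*, 10110*, 10111*, 11100*, 11101*, 11110*, 11111*
[col 1] -0001, -0110*, -1100*, -1101*, -1110*, -1111*, 0-101, 0-110*, 00-01, 01-00*, 01-10*, 010-0*, 011-0*, 011-1*, 0110-*, 0111-*, 1-100*, 1-110*, 1-111*, 10-10*, 10-11*, 100-1, 1001-*, 101-0*, 1011-*, 111-0*, 111-1*, 1110-*, 1111-*
[col 2] --110, -11-0*, -11-1*, -110-*, -111-*, 01--0, 011--*, 1-1-0, 1-11-, 10-1-, 111--*
[col 3] -11--
Prime implicants: --110, -0001, -11--, 0-101, 00-01, 01--0, 1-1-0, 1-11-, 10-1-, 100-1
PI chart (minterm → PIs covering it):
  1 | -0001,00-01
  5 | 0-101,00-01
  6 | --110  (sole → essential)
  8 | 01--0  (sole → essential)
  10 | 01--0  (sole → essential)
  12 | -11--,01--0
  13 | -11--,0-101
  14 | --110,-11--,01--0
  15 | -11--  (sole → essential)
  17 | -0001,100-1
  18 | 10-1-  (sole → essential)
  19 | 10-1-,100-1
  20 | 1-1-0  (sole → essential)
  22 | --110,1-1-0,1-11-,10-1-
  23 | 1-11-,10-1-
  28 | -11--,1-1-0
  29 | -11--  (sole → essential)
  30 | --110,-11--,1-1-0,1-11-
  31 | -11--,1-11-
Essential prime implicants: --110, -11--, 01--0, 1-1-0, 10-1-

NO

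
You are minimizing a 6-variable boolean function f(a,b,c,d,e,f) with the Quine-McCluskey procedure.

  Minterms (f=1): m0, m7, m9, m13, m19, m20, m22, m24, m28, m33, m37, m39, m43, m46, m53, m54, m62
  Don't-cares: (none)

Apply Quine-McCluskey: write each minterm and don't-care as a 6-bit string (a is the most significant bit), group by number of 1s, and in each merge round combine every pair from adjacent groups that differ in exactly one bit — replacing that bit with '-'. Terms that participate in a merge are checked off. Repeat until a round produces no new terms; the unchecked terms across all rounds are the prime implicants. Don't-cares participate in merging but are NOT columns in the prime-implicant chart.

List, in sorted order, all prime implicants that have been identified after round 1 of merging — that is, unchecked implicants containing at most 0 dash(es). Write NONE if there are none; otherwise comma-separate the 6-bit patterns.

[col 0] 000000, 000111*, 001001*, 001101*, 010011, 010100*, 010110*, 011000*, 011100*, 100001*, 100101*, 100111*, 101011, 101110*, 110101*, 110110*, 111110*
[col 1] -00111, -10110, 001-01, 01-100, 0101-0, 011-00, 1-0101, 1-1110, 100-01, 1001-1, 11-110
Prime implicants: -00111, -10110, 000000, 001-01, 01-100, 010011, 0101-0, 011-00, 1-0101, 1-1110, 100-01, 1001-1, 101011, 11-110

000000, 010011, 101011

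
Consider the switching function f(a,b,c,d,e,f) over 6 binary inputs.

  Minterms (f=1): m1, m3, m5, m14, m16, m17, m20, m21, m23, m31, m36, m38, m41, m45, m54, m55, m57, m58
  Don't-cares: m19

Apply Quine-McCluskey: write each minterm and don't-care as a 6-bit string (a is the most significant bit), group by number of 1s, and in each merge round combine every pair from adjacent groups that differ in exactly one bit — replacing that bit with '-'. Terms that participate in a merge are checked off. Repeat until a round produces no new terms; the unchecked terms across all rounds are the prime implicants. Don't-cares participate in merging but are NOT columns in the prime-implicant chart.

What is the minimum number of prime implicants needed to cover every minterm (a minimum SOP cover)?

Round 0: 000001✓ 000011✓ 000101✓ 001110 010000✓ 010001✓ 010011✓ 010100✓ 010101✓ 010111✓ 011111✓ 100100✓ 100110✓ 101001✓ 101101✓ 110110✓ 110111✓ 111001✓ 111010
Round 1: -10111 0-0001✓ 0-0011✓ 0-0101✓ 000-01✓ 0000-1✓ 01-111 010-00✓ 010-01✓ 010-11✓ 0100-1✓ 01000-✓ 0101-1✓ 01010-✓ 1-0110 1-1001 1001-0 101-01 11011-
Round 2: 0-0-01 0-00-1 010--1 010-0-
PIs = {-10111, 0-0-01, 0-00-1, 001110, 01-111, 010--1, 010-0-, 1-0110, 1-1001, 1001-0, 101-01, 11011-, 111010}
Coverage chart:
  m1: 0-0-01,0-00-1
  m3: 0-00-1 ←essential
  m5: 0-0-01 ←essential
  m14: 001110 ←essential
  m16: 010-0- ←essential
  m17: 0-0-01,0-00-1,010--1,010-0-
  m20: 010-0- ←essential
  m21: 0-0-01,010--1,010-0-
  m23: -10111,01-111,010--1
  m31: 01-111 ←essential
  m36: 1001-0 ←essential
  m38: 1-0110,1001-0
  m41: 1-1001,101-01
  m45: 101-01 ←essential
  m54: 1-0110,11011-
  m55: -10111,11011-
  m57: 1-1001 ←essential
  m58: 111010 ←essential
Essential: 0-0-01, 0-00-1, 001110, 01-111, 010-0-, 1-1001, 1001-0, 101-01, 111010
Petrick residual → 11011-
Min cover (10 terms): a'c'e'f + a'c'd'f + a'b'cdef' + a'bdef + a'bc'e' + acd'e'f + ab'c'df' + ab'ce'f + abc'de + abcd'ef'

10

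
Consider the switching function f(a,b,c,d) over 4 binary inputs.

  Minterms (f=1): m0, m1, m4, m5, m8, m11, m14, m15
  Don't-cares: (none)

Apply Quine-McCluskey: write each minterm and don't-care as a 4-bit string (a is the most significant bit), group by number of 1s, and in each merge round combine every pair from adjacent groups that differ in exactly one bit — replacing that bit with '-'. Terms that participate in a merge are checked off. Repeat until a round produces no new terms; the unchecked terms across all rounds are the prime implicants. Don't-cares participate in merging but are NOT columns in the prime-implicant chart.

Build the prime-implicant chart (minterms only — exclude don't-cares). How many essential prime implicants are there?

4

Round 0: 0000✓ 0001✓ 0100✓ 0101✓ 1000✓ 1011✓ 1110✓ 1111✓
Round 1: -000 0-00✓ 0-01✓ 000-✓ 010-✓ 1-11 111-
Round 2: 0-0-
PIs = {-000, 0-0-, 1-11, 111-}
Coverage chart:
  m0: -000,0-0-
  m1: 0-0- ←essential
  m4: 0-0- ←essential
  m5: 0-0- ←essential
  m8: -000 ←essential
  m11: 1-11 ←essential
  m14: 111- ←essential
  m15: 1-11,111-
Essential: -000, 0-0-, 1-11, 111-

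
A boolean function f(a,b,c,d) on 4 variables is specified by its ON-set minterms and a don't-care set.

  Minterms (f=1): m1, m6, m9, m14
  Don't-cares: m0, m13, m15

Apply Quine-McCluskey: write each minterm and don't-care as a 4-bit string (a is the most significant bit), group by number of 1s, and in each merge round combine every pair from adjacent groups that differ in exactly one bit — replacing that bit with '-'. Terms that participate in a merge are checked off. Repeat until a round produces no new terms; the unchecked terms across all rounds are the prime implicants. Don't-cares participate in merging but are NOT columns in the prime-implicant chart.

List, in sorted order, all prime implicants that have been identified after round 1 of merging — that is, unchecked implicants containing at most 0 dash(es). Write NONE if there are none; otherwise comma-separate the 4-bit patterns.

NONE

Round 0: 0000✓ 0001✓ 0110✓ 1001✓ 1101✓ 1110✓ 1111✓
Round 1: -001 -110 000- 1-01 11-1 111-
PIs = {-001, -110, 000-, 1-01, 11-1, 111-}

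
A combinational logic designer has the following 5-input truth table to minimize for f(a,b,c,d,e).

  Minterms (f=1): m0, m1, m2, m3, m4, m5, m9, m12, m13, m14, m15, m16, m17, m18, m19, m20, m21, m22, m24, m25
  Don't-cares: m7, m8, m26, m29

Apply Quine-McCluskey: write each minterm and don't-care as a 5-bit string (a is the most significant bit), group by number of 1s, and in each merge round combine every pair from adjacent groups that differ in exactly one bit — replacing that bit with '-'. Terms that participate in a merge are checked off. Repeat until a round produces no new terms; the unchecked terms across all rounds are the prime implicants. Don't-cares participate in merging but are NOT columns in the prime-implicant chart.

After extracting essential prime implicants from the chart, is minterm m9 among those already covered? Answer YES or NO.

Round 0: 00000✓ 00001✓ 00010✓ 00011✓ 00100✓ 00101✓ 00111✓ 01000✓ 01001✓ 01100✓ 01101✓ 01110✓ 01111✓ 10000✓ 10001✓ 10010✓ 10011✓ 10100✓ 10101✓ 10110✓ 11000✓ 11001✓ 11010✓ 11101✓
Round 1: -0000✓ -0001✓ -0010✓ -0011✓ -0100✓ -0101✓ -1000✓ -1001✓ -1101✓ 0-000✓ 0-001✓ 0-100✓ 0-101✓ 0-111✓ 00-00✓ 00-01✓ 00-11✓ 000-0✓ 000-1✓ 0000-✓ 0001-✓ 001-1✓ 0010-✓ 01-00✓ 01-01✓ 0100-✓ 011-0✓ 011-1✓ 0110-✓ 0111-✓ 1-000✓ 1-001✓ 1-010✓ 1-101✓ 10-00✓ 10-01✓ 10-10✓ 100-0✓ 100-1✓ 1000-✓ 1001-✓ 101-0✓ 1010-✓ 11-01✓ 110-0✓ 1100-✓
Round 2: --000✓ --001✓ --101✓ -0-00✓ -0-01✓ -00-0✓ -00-1✓ -000-✓ -001-✓ -010-✓ -1-01✓ -100-✓ 0--00✓ 0--01✓ 0-00-✓ 0-1-1 0-10-✓ 00--1 00-0-✓ 000--✓ 01-0-✓ 011-- 1--01✓ 1-0-0 1-00-✓ 10--0 10-0-✓ 100--✓
Round 3: ---01 --00- -0-0- -00-- 0--0-
PIs = {---01, --00-, -0-0-, -00--, 0--0-, 0-1-1, 00--1, 011--, 1-0-0, 10--0}
Coverage chart:
  m0: --00-,-0-0-,-00--,0--0-
  m1: ---01,--00-,-0-0-,-00--,0--0-,00--1
  m2: -00-- ←essential
  m3: -00--,00--1
  m4: -0-0-,0--0-
  m5: ---01,-0-0-,0--0-,0-1-1,00--1
  m9: ---01,--00-,0--0-
  m12: 0--0-,011--
  m13: ---01,0--0-,0-1-1,011--
  m14: 011-- ←essential
  m15: 0-1-1,011--
  m16: --00-,-0-0-,-00--,1-0-0,10--0
  m17: ---01,--00-,-0-0-,-00--
  m18: -00--,1-0-0,10--0
  m19: -00-- ←essential
  m20: -0-0-,10--0
  m21: ---01,-0-0-
  m22: 10--0 ←essential
  m24: --00-,1-0-0
  m25: ---01,--00-
Essential: -00--, 011--, 10--0

NO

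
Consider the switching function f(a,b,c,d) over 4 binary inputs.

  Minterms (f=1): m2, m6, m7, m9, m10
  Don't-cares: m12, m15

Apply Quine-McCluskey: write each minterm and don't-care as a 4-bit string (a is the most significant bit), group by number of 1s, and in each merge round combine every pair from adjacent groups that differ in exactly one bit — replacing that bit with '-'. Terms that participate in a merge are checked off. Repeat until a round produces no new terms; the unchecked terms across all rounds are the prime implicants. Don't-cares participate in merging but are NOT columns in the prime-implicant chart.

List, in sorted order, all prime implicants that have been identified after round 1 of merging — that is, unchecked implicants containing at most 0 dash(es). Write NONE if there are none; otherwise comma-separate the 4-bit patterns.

1001, 1100

[col 0] 0010*, 0110*, 0111*, 1001, 1010*, 1100, 1111*
[col 1] -010, -111, 0-10, 011-
Prime implicants: -010, -111, 0-10, 011-, 1001, 1100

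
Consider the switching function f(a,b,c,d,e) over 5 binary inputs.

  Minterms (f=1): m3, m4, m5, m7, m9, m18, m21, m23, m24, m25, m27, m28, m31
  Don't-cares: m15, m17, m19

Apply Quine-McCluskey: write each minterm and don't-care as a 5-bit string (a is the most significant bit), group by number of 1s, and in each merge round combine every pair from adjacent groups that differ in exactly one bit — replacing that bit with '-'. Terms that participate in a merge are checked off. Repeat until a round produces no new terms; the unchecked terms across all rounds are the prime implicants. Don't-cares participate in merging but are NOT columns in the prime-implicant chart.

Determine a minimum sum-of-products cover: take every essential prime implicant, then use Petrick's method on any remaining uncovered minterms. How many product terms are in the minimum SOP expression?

size-2^0 implicants → 00011(✓)  00100(✓)  00101(✓)  00111(✓)  01001(✓)  01111(✓)  10001(✓)  10010(✓)  10011(✓)  10101(✓)  10111(✓)  11000(✓)  11001(✓)  11011(✓)  11100(✓)  11111(✓)
size-2^1 implicants → -0011(✓)  -0101(✓)  -0111(✓)  -1001  -1111(✓)  0-111(✓)  00-11(✓)  001-1(✓)  0010-  1-001(✓)  1-011(✓)  1-111(✓)  10-01(✓)  10-11(✓)  100-1(✓)  1001-  101-1(✓)  11-00  11-11(✓)  110-1(✓)  1100-
size-2^2 implicants → --111  -0-11  -01-1  1--11  1-0-1  10--1
Unchecked terms (primes): --111, -0-11, -01-1, -1001, 0010-, 1--11, 1-0-1, 10--1, 1001-, 11-00, 1100-
Minterm coverage:
  m3 ⊆ -0-11 [E]
  m4 ⊆ 0010- [E]
  m5 ⊆ -01-1,0010-
  m7 ⊆ --111,-0-11,-01-1
  m9 ⊆ -1001 [E]
  m18 ⊆ 1001- [E]
  m21 ⊆ -01-1,10--1
  m23 ⊆ --111,-0-11,-01-1,1--11,10--1
  m24 ⊆ 11-00,1100-
  m25 ⊆ -1001,1-0-1,1100-
  m27 ⊆ 1--11,1-0-1
  m28 ⊆ 11-00 [E]
  m31 ⊆ --111,1--11
E = {-0-11, -1001, 0010-, 1001-, 11-00}
Petrick residual → -01-1, 1--11
Cover = b'de + b'ce + bc'd'e + a'b'cd' + ade + ab'c'd + abd'e'  |cover|=7

7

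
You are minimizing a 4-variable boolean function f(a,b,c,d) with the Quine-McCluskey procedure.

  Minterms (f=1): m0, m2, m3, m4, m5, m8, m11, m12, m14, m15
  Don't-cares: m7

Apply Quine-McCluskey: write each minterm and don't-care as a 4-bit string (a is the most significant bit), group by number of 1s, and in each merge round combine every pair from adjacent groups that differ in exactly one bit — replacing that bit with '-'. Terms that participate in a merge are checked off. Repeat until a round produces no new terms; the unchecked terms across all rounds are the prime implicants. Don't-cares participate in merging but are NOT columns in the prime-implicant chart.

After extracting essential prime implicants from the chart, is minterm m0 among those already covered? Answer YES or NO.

YES

Round 0: 0000✓ 0010✓ 0011✓ 0100✓ 0101✓ 0111✓ 1000✓ 1011✓ 1100✓ 1110✓ 1111✓
Round 1: -000✓ -011✓ -100✓ -111✓ 0-00✓ 0-11✓ 00-0 001- 01-1 010- 1-00✓ 1-11✓ 11-0 111-
Round 2: --00 --11
PIs = {--00, --11, 00-0, 001-, 01-1, 010-, 11-0, 111-}
Coverage chart:
  m0: --00,00-0
  m2: 00-0,001-
  m3: --11,001-
  m4: --00,010-
  m5: 01-1,010-
  m8: --00 ←essential
  m11: --11 ←essential
  m12: --00,11-0
  m14: 11-0,111-
  m15: --11,111-
Essential: --00, --11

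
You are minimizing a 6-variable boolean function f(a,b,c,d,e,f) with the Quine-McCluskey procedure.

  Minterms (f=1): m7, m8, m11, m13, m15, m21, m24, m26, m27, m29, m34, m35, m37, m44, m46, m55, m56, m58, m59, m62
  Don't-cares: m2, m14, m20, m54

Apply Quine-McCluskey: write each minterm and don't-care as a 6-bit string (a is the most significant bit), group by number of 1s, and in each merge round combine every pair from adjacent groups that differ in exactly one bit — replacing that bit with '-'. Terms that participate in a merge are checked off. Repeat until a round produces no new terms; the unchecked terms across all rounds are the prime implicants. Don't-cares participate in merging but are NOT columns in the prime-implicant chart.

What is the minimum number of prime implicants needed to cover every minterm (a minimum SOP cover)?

12

Round 0: 000010✓ 000111✓ 001000✓ 001011✓ 001101✓ 001110✓ 001111✓ 010100✓ 010101✓ 011000✓ 011010✓ 011011✓ 011101✓ 100010✓ 100011✓ 100101 101100✓ 101110✓ 110110✓ 110111✓ 111000✓ 111010✓ 111011✓ 111110✓
Round 1: -00010 -01110 -11000✓ -11010✓ -11011✓ 0-1000 0-1011 0-1101 00-111 001-11 0011-1 00111- 01-101 01010- 0110-0✓ 01101-✓ 1-1110 10001- 1011-0 11-110 11011- 111-10 1110-0✓ 11101-✓
Round 2: -110-0 -1101-
PIs = {-00010, -01110, -110-0, -1101-, 0-1000, 0-1011, 0-1101, 00-111, 001-11, 0011-1, 00111-, 01-101, 01010-, 1-1110, 10001-, 100101, 1011-0, 11-110, 11011-, 111-10}
Coverage chart:
  m7: 00-111 ←essential
  m8: 0-1000 ←essential
  m11: 0-1011,001-11
  m13: 0-1101,0011-1
  m15: 00-111,001-11,0011-1,00111-
  m21: 01-101,01010-
  m24: -110-0,0-1000
  m26: -110-0,-1101-
  m27: -1101-,0-1011
  m29: 0-1101,01-101
  m34: -00010,10001-
  m35: 10001- ←essential
  m37: 100101 ←essential
  m44: 1011-0 ←essential
  m46: -01110,1-1110,1011-0
  m55: 11011- ←essential
  m56: -110-0 ←essential
  m58: -110-0,-1101-,111-10
  m59: -1101- ←essential
  m62: 1-1110,11-110,111-10
Essential: -110-0, -1101-, 0-1000, 00-111, 10001-, 100101, 1011-0, 11011-
Petrick residual → 0-1011, 0-1101, 01-101, 1-1110
Min cover (12 terms): bcd'f' + bcd'e + a'cd'e'f' + a'cd'ef + a'cde'f + a'b'def + a'bde'f + acdef' + ab'c'd'e + ab'c'de'f + ab'cdf' + abc'de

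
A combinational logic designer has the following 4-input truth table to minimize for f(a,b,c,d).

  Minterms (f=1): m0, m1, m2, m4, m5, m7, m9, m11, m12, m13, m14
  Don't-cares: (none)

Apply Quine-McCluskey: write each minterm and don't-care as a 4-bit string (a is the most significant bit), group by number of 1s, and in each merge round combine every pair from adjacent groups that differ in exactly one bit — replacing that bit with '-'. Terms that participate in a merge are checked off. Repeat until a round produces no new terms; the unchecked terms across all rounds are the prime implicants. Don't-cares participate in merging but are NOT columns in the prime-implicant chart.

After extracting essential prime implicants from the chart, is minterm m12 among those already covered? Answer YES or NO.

YES

Round 0: 0000✓ 0001✓ 0010✓ 0100✓ 0101✓ 0111✓ 1001✓ 1011✓ 1100✓ 1101✓ 1110✓
Round 1: -001✓ -100✓ -101✓ 0-00✓ 0-01✓ 00-0 000-✓ 01-1 010-✓ 1-01✓ 10-1 11-0 110-✓
Round 2: --01 -10- 0-0-
PIs = {--01, -10-, 0-0-, 00-0, 01-1, 10-1, 11-0}
Coverage chart:
  m0: 0-0-,00-0
  m1: --01,0-0-
  m2: 00-0 ←essential
  m4: -10-,0-0-
  m5: --01,-10-,0-0-,01-1
  m7: 01-1 ←essential
  m9: --01,10-1
  m11: 10-1 ←essential
  m12: -10-,11-0
  m13: --01,-10-
  m14: 11-0 ←essential
Essential: 00-0, 01-1, 10-1, 11-0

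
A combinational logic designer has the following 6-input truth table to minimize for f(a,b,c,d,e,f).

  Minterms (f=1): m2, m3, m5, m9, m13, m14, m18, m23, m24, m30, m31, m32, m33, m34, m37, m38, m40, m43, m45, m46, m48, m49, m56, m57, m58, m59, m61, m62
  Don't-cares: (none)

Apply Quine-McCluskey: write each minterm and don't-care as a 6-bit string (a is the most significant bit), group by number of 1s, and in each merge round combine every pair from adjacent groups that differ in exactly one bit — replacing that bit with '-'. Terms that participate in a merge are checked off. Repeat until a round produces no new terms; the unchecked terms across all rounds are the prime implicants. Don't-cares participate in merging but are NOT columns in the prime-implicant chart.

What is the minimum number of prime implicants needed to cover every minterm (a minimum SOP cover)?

size-2^0 implicants → 000010(✓)  000011(✓)  000101(✓)  001001(✓)  001101(✓)  001110(✓)  010010(✓)  010111(✓)  011000(✓)  011110(✓)  011111(✓)  100000(✓)  100001(✓)  100010(✓)  100101(✓)  100110(✓)  101000(✓)  101011(✓)  101101(✓)  101110(✓)  110000(✓)  110001(✓)  111000(✓)  111001(✓)  111010(✓)  111011(✓)  111101(✓)  111110(✓)
size-2^1 implicants → -00010  -00101(✓)  -01101(✓)  -01110(✓)  -11000  -11110(✓)  0-0010  0-1110(✓)  00-101(✓)  00001-  001-01  01-111  01111-  1-0000(✓)  1-0001(✓)  1-1000(✓)  1-1011  1-1101  1-1110(✓)  10-000(✓)  10-101(✓)  10-110  100-01  100-10  1000-0  10000-(✓)  11-000(✓)  11-001(✓)  11000-(✓)  111-01  111-10  1110-0(✓)  1110-1(✓)  11100-(✓)  11101-(✓)
size-2^2 implicants → --1110  -0-101  1--000  1-000-  11-00-  1110--
Unchecked terms (primes): --1110, -0-101, -00010, -11000, 0-0010, 00001-, 001-01, 01-111, 01111-, 1--000, 1-000-, 1-1011, 1-1101, 10-110, 100-01, 100-10, 1000-0, 11-00-, 111-01, 111-10, 1110--
Minterm coverage:
  m2 ⊆ -00010,0-0010,00001-
  m3 ⊆ 00001- [E]
  m5 ⊆ -0-101 [E]
  m9 ⊆ 001-01 [E]
  m13 ⊆ -0-101,001-01
  m14 ⊆ --1110 [E]
  m18 ⊆ 0-0010 [E]
  m23 ⊆ 01-111 [E]
  m24 ⊆ -11000 [E]
  m30 ⊆ --1110,01111-
  m31 ⊆ 01-111,01111-
  m32 ⊆ 1--000,1-000-,1000-0
  m33 ⊆ 1-000-,100-01
  m34 ⊆ -00010,100-10,1000-0
  m37 ⊆ -0-101,100-01
  m38 ⊆ 10-110,100-10
  m40 ⊆ 1--000 [E]
  m43 ⊆ 1-1011 [E]
  m45 ⊆ -0-101,1-1101
  m46 ⊆ --1110,10-110
  m48 ⊆ 1--000,1-000-,11-00-
  m49 ⊆ 1-000-,11-00-
  m56 ⊆ -11000,1--000,11-00-,1110--
  m57 ⊆ 11-00-,111-01,1110--
  m58 ⊆ 111-10,1110--
  m59 ⊆ 1-1011,1110--
  m61 ⊆ 1-1101,111-01
  m62 ⊆ --1110,111-10
E = {--1110, -0-101, -11000, 0-0010, 00001-, 001-01, 01-111, 1--000, 1-1011}
Petrick residual → 1-000-, 1-1101, 100-10, 1110--
Cover = cdef' + b'de'f + bcd'e'f' + a'c'd'ef' + a'b'c'd'e + a'b'ce'f + a'bdef + ad'e'f' + ac'd'e' + acd'ef + acde'f + ab'c'ef' + abcd'  |cover|=13

13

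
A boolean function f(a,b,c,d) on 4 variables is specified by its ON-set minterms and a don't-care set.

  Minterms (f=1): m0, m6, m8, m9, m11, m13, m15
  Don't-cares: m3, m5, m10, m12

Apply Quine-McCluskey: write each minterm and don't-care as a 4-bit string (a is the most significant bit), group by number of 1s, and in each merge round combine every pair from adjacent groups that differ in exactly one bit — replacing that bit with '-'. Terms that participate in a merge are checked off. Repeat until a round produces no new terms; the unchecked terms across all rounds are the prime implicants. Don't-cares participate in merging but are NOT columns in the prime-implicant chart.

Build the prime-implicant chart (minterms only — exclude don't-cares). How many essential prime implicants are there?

3

size-2^0 implicants → 0000(✓)  0011(✓)  0101(✓)  0110  1000(✓)  1001(✓)  1010(✓)  1011(✓)  1100(✓)  1101(✓)  1111(✓)
size-2^1 implicants → -000  -011  -101  1-00(✓)  1-01(✓)  1-11(✓)  10-0(✓)  10-1(✓)  100-(✓)  101-(✓)  11-1(✓)  110-(✓)
size-2^2 implicants → 1--1  1-0-  10--
Unchecked terms (primes): -000, -011, -101, 0110, 1--1, 1-0-, 10--
Minterm coverage:
  m0 ⊆ -000 [E]
  m6 ⊆ 0110 [E]
  m8 ⊆ -000,1-0-,10--
  m9 ⊆ 1--1,1-0-,10--
  m11 ⊆ -011,1--1,10--
  m13 ⊆ -101,1--1,1-0-
  m15 ⊆ 1--1 [E]
E = {-000, 0110, 1--1}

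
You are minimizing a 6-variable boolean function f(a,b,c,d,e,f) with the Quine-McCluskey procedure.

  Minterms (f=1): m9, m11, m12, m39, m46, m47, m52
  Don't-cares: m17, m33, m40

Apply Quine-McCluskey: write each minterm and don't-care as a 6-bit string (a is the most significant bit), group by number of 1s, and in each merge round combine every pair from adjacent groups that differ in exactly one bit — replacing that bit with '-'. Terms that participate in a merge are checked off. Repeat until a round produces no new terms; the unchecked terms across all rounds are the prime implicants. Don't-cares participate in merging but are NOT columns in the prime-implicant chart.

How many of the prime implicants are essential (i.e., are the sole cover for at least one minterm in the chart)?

5

size-2^0 implicants → 001001(✓)  001011(✓)  001100  010001  100001  100111(✓)  101000  101110(✓)  101111(✓)  110100
size-2^1 implicants → 0010-1  10-111  10111-
Unchecked terms (primes): 0010-1, 001100, 010001, 10-111, 100001, 101000, 10111-, 110100
Minterm coverage:
  m9 ⊆ 0010-1 [E]
  m11 ⊆ 0010-1 [E]
  m12 ⊆ 001100 [E]
  m39 ⊆ 10-111 [E]
  m46 ⊆ 10111- [E]
  m47 ⊆ 10-111,10111-
  m52 ⊆ 110100 [E]
E = {0010-1, 001100, 10-111, 10111-, 110100}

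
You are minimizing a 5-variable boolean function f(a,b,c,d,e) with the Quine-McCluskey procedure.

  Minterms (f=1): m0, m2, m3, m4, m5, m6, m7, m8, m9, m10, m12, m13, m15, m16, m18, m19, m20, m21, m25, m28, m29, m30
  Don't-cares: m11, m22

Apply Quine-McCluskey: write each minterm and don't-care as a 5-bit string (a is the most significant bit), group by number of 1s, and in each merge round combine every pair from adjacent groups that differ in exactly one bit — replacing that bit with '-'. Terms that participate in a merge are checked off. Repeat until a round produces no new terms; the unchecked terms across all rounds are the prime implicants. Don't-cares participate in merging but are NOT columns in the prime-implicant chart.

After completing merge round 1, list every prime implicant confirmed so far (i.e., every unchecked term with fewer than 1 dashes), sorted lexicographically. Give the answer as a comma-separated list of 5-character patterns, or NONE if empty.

NONE

[col 0] 00000*, 00010*, 00011*, 00100*, 00101*, 00110*, 00111*, 01000*, 01001*, 01010*, 01011*, 01100*, 01101*, 01111*, 10000*, 10010*, 10011*, 10100*, 10101*, 10110*, 11001*, 11100*, 11101*, 11110*
[col 1] -0000*, -0010*, -0011*, -0100*, -0101*, -0110*, -1001*, -1100*, -1101*, 0-000*, 0-010*, 0-011*, 0-100*, 0-101*, 0-111*, 00-00*, 00-10*, 00-11*, 000-0*, 0001-*, 001-0*, 001-1*, 0010-*, 0011-*, 01-00*, 01-01*, 01-11*, 010-0*, 010-1*, 0100-*, 0101-*, 011-1*, 0110-*, 1-100*, 1-101*, 1-110*, 10-00*, 10-10*, 100-0*, 1001-*, 101-0*, 1010-*, 11-01*, 111-0*, 1110-*
[col 2] --100*, --101*, -0-00*, -0-10*, -00-0*, -001-, -01-0*, -010-*, -1-01, -110-*, 0--00, 0--11, 0-0-0, 0-01-, 0-1-1, 0-10-*, 00--0*, 00-1-, 001--, 01--1, 01-0-, 010--, 1-1-0, 1-10-*, 10--0*
[col 3] --10-, -0--0
Prime implicants: --10-, -0--0, -001-, -1-01, 0--00, 0--11, 0-0-0, 0-01-, 0-1-1, 00-1-, 001--, 01--1, 01-0-, 010--, 1-1-0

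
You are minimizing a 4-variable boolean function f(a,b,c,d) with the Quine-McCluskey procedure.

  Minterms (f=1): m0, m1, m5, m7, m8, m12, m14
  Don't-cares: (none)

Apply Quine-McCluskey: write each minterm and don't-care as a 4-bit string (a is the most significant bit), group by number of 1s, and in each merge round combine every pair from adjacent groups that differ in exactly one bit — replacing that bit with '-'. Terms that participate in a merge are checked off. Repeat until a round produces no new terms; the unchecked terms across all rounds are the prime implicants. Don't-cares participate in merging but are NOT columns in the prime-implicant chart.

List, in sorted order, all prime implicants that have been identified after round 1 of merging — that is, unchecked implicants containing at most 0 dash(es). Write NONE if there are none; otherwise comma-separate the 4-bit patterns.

NONE

[col 0] 0000*, 0001*, 0101*, 0111*, 1000*, 1100*, 1110*
[col 1] -000, 0-01, 000-, 01-1, 1-00, 11-0
Prime implicants: -000, 0-01, 000-, 01-1, 1-00, 11-0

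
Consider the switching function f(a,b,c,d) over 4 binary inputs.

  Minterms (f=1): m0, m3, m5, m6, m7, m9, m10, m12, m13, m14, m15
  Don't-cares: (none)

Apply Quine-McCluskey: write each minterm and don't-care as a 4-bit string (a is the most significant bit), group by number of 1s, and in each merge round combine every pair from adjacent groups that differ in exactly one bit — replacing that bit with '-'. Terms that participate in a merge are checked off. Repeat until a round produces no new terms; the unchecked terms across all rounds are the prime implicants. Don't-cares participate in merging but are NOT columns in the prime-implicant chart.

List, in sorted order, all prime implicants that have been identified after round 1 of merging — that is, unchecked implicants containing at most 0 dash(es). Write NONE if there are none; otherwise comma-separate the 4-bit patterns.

0000

size-2^0 implicants → 0000  0011(✓)  0101(✓)  0110(✓)  0111(✓)  1001(✓)  1010(✓)  1100(✓)  1101(✓)  1110(✓)  1111(✓)
size-2^1 implicants → -101(✓)  -110(✓)  -111(✓)  0-11  01-1(✓)  011-(✓)  1-01  1-10  11-0(✓)  11-1(✓)  110-(✓)  111-(✓)
size-2^2 implicants → -1-1  -11-  11--
Unchecked terms (primes): -1-1, -11-, 0-11, 0000, 1-01, 1-10, 11--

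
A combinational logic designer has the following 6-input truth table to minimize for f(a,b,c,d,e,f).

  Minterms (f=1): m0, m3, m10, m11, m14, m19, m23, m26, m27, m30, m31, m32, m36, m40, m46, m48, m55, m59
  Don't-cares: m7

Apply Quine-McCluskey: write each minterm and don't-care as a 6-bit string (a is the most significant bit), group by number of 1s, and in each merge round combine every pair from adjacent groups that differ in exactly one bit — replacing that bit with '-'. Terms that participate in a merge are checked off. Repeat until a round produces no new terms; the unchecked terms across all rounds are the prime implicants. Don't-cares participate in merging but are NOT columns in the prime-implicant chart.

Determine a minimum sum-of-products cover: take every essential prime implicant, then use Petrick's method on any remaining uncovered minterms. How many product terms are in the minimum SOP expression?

size-2^0 implicants → 000000(✓)  000011(✓)  000111(✓)  001010(✓)  001011(✓)  001110(✓)  010011(✓)  010111(✓)  011010(✓)  011011(✓)  011110(✓)  011111(✓)  100000(✓)  100100(✓)  101000(✓)  101110(✓)  110000(✓)  110111(✓)  111011(✓)
size-2^1 implicants → -00000  -01110  -10111  -11011  0-0011(✓)  0-0111(✓)  0-1010(✓)  0-1011(✓)  0-1110(✓)  00-011(✓)  000-11(✓)  001-10(✓)  00101-(✓)  01-011(✓)  01-111(✓)  010-11(✓)  011-10(✓)  011-11(✓)  01101-(✓)  01111-(✓)  1-0000  10-000  100-00
size-2^2 implicants → 0--011  0-0-11  0-1-10  0-101-  01--11  011-1-
Unchecked terms (primes): -00000, -01110, -10111, -11011, 0--011, 0-0-11, 0-1-10, 0-101-, 01--11, 011-1-, 1-0000, 10-000, 100-00
Minterm coverage:
  m0 ⊆ -00000 [E]
  m3 ⊆ 0--011,0-0-11
  m10 ⊆ 0-1-10,0-101-
  m11 ⊆ 0--011,0-101-
  m14 ⊆ -01110,0-1-10
  m19 ⊆ 0--011,0-0-11,01--11
  m23 ⊆ -10111,0-0-11,01--11
  m26 ⊆ 0-1-10,0-101-,011-1-
  m27 ⊆ -11011,0--011,0-101-,01--11,011-1-
  m30 ⊆ 0-1-10,011-1-
  m31 ⊆ 01--11,011-1-
  m32 ⊆ -00000,1-0000,10-000,100-00
  m36 ⊆ 100-00 [E]
  m40 ⊆ 10-000 [E]
  m46 ⊆ -01110 [E]
  m48 ⊆ 1-0000 [E]
  m55 ⊆ -10111 [E]
  m59 ⊆ -11011 [E]
E = {-00000, -01110, -10111, -11011, 1-0000, 10-000, 100-00}
Petrick residual → 0--011, 0-1-10, 01--11
Cover = b'c'd'e'f' + b'cdef' + bc'def + bcd'ef + a'd'ef + a'cef' + a'bef + ac'd'e'f' + ab'd'e'f' + ab'c'e'f'  |cover|=10

10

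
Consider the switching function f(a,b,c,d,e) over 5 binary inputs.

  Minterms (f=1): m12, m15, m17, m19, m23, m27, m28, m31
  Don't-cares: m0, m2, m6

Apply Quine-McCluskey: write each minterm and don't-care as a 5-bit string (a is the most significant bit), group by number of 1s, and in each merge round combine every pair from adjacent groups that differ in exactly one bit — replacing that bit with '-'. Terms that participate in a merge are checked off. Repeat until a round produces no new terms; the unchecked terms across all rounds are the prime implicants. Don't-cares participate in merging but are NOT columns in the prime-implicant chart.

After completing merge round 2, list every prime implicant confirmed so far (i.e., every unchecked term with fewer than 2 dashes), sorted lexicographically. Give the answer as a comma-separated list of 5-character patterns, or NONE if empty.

Round 0: 00000✓ 00010✓ 00110✓ 01100✓ 01111✓ 10001✓ 10011✓ 10111✓ 11011✓ 11100✓ 11111✓
Round 1: -1100 -1111 00-10 000-0 1-011✓ 1-111✓ 10-11✓ 100-1 11-11✓
Round 2: 1--11
PIs = {-1100, -1111, 00-10, 000-0, 1--11, 100-1}

-1100, -1111, 00-10, 000-0, 100-1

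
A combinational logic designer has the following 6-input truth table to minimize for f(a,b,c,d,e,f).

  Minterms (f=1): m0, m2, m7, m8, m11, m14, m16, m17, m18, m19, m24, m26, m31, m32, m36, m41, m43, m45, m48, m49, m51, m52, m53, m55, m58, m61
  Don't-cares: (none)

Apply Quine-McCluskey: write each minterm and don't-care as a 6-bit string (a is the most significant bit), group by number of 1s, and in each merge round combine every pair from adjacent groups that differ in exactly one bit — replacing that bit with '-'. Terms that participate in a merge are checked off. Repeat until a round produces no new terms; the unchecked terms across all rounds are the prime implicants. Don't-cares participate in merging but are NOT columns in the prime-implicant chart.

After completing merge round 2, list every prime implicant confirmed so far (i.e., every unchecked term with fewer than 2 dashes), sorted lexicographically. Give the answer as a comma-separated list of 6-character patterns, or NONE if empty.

[col 0] 000000*, 000010*, 000111, 001000*, 001011*, 001110, 010000*, 010001*, 010010*, 010011*, 011000*, 011010*, 011111, 100000*, 100100*, 101001*, 101011*, 101101*, 110000*, 110001*, 110011*, 110100*, 110101*, 110111*, 111010*, 111101*
[col 1] -00000*, -01011, -10000*, -10001*, -10011*, -11010, 0-0000*, 0-0010*, 0-1000*, 00-000*, 0000-0*, 01-000*, 01-010*, 0100-0*, 0100-1*, 01000-*, 01001-*, 0110-0*, 1-0000*, 1-0100*, 1-1101, 100-00*, 101-01, 1010-1, 11-101, 110-00*, 110-01*, 110-11*, 1100-1*, 11000-*, 1101-1*, 11010-*
[col 2] --0000, -100-1, -1000-, 0--000, 0-00-0, 01-0-0, 0100--, 1-0-00, 110--1, 110-0-
Prime implicants: --0000, -01011, -100-1, -1000-, -11010, 0--000, 0-00-0, 000111, 001110, 01-0-0, 0100--, 011111, 1-0-00, 1-1101, 101-01, 1010-1, 11-101, 110--1, 110-0-

-01011, -11010, 000111, 001110, 011111, 1-1101, 101-01, 1010-1, 11-101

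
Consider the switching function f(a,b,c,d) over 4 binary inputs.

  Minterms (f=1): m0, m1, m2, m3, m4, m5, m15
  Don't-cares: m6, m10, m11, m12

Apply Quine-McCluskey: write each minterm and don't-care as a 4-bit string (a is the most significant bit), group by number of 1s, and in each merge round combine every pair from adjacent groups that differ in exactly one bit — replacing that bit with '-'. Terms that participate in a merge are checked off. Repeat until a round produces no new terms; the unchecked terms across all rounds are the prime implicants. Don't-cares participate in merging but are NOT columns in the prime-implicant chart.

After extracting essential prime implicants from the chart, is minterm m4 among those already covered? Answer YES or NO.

YES

Round 0: 0000✓ 0001✓ 0010✓ 0011✓ 0100✓ 0101✓ 0110✓ 1010✓ 1011✓ 1100✓ 1111✓
Round 1: -010✓ -011✓ -100 0-00✓ 0-01✓ 0-10✓ 00-0✓ 00-1✓ 000-✓ 001-✓ 01-0✓ 010-✓ 1-11 101-✓
Round 2: -01- 0--0 0-0- 00--
PIs = {-01-, -100, 0--0, 0-0-, 00--, 1-11}
Coverage chart:
  m0: 0--0,0-0-,00--
  m1: 0-0-,00--
  m2: -01-,0--0,00--
  m3: -01-,00--
  m4: -100,0--0,0-0-
  m5: 0-0- ←essential
  m15: 1-11 ←essential
Essential: 0-0-, 1-11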